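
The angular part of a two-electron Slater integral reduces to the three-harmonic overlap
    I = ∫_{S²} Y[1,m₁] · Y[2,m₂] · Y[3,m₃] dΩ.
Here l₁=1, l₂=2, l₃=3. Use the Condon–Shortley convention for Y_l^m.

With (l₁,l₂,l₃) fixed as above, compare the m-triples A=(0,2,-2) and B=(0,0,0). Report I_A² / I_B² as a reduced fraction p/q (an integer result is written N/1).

Shared (l₁,l₂,l₃)=(1,2,3): N and (l;000)² cancel in I_A²/I_B².
A: Δ = 0!·2!·4!/7! = 1/105; Racah Σ t=0..0: t=0:+1/24 = 1/24; ⇒ 3j(1 2 3; 0 2 -2)² = 1/21, sgn -1
B: Δ = 0!·2!·4!/7! = 1/105; Racah Σ t=0..0: t=0:+1/4 = 1/4; ⇒ 3j(1 2 3; 0 0 0)² = 3/35, sgn -1
I_A²/I_B² = (1/21)/(3/35) = 5/9

5/9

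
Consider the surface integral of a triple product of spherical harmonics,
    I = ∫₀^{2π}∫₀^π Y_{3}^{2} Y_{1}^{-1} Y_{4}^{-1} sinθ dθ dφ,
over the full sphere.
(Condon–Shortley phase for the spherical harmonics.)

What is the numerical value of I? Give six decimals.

-0.106622

Rules hold: Σm=0, L=8 even, 2≤4≤4.
N = 7·3·9 = 189
Δ = 0!·6!·2!/9! = 1/252
Racah Σ t=0..0: t=0:+1/36 = 1/36
⇒ 3j(3 1 4; 0 0 0)² = 4/63, sgn +1
Racah Σ t=0..0: t=0:+1/240 = 1/240
⇒ 3j(3 1 4; 2 -1 -1)² = 1/84, sgn -1
4πI² = N·(3j₀)²·(3jₘ)² = 1/7
I = -1·√(0.142857/4π) = -0.10662181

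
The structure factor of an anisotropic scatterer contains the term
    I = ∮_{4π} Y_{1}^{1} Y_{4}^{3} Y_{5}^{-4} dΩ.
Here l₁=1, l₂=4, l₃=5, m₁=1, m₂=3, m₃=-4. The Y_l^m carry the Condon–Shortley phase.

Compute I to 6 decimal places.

Rules hold: Σm=0, L=10 even, 3≤5≤5.
N = 3·9·11 = 297
Δ = 0!·2!·8!/11! = 1/495
Racah Σ t=0..0: t=0:+1/576 = 1/576
⇒ 3j(1 4 5; 0 0 0)² = 5/99, sgn -1
Racah Σ t=0..0: t=0:+1/10080 = 1/10080
⇒ 3j(1 4 5; 1 3 -4)² = 4/55, sgn -1
4πI² = N·(3j₀)²·(3jₘ)² = 12/11
I = +1·√(1.09091/4π) = 0.29463840

0.294638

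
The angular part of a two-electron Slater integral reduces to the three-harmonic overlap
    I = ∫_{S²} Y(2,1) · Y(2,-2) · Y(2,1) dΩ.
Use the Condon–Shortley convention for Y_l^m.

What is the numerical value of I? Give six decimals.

Checks pass: Σm=0; 6 even; l₃=2∈[0,4].
(2·2+1)(2·2+1)(2·2+1) = 125
Δ: 2! 2! 2! / 7! → 1/630
sum: t=0:+1/8 t=1:−1/1 t=2:+1/8 = -3/4
3j²(2 2 2; 0 0 0) = Δ·Π!·Σ² = 2/35  (sign -1)
sum: t=0:+1/4 = 1/4
3j²(2 2 2; 1 -2 1) = Δ·Π!·Σ² = 3/35  (sign -1)
combine: 4πI² = 125·2/35·3/35 = 30/49
take √, sign +1: I = 0.22072812

0.220728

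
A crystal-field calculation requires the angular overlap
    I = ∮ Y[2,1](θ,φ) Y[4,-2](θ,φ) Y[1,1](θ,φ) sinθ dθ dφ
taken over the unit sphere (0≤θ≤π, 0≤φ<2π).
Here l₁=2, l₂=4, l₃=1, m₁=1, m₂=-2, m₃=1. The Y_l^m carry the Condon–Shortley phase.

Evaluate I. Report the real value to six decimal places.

0.000000

triangle: need 2≤l₃≤6, have 1; I=0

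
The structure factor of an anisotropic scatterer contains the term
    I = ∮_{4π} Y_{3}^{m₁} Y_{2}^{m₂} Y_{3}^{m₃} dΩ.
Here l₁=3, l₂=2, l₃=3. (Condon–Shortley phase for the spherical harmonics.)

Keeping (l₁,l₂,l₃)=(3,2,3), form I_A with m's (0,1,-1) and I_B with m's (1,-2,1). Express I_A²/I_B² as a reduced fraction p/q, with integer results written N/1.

Shared (l₁,l₂,l₃)=(3,2,3): N and (l;000)² cancel in I_A²/I_B².
A: Δ = 2!·4!·2!/9! = 1/3780; Racah Σ t=1..2: t=1:−1/8 t=2:+1/12 = -1/24; ⇒ 3j(3 2 3; 0 1 -1)² = 1/210, sgn -1
B: Δ = 2!·4!·2!/9! = 1/3780; Racah Σ t=0..0: t=0:+1/16 = 1/16; ⇒ 3j(3 2 3; 1 -2 1)² = 2/35, sgn +1
I_A²/I_B² = (1/210)/(2/35) = 1/12

1/12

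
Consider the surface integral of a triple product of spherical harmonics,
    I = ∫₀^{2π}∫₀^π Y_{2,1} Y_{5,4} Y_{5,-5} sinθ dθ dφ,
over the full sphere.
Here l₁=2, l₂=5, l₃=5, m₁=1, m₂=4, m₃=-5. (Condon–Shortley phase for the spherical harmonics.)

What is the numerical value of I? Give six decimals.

-0.187924

Checks pass: Σm=0; 12 even; l₃=5∈[3,7].
(2·2+1)(2·5+1)(2·5+1) = 605
Δ: 2! 2! 8! / 13! → 1/38610
sum: t=0:+1/2880 t=1:−1/576 t=2:+1/2880 = -1/960
3j²(2 5 5; 0 0 0) = Δ·Π!·Σ² = 10/429  (sign +1)
sum: t=1:−1/80640 = -1/80640
3j²(2 5 5; 1 4 -5) = Δ·Π!·Σ² = 9/286  (sign -1)
combine: 4πI² = 605·10/429·9/286 = 75/169
take √, sign -1: I = -0.18792404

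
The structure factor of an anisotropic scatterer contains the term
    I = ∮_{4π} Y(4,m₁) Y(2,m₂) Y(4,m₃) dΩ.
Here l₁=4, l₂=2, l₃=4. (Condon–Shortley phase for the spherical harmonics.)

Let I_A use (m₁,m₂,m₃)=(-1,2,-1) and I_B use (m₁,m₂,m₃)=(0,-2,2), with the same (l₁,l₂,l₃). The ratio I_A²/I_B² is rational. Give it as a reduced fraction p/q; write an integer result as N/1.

10/9

Shared (l₁,l₂,l₃)=(4,2,4): N and (l;000)² cancel in I_A²/I_B².
A: Δ = 2!·6!·2!/11! = 1/13860; Racah Σ t=2..2: t=2:+1/144 = 1/144; ⇒ 3j(4 2 4; -1 2 -1)² = 10/231, sgn -1
B: Δ = 2!·6!·2!/11! = 1/13860; Racah Σ t=0..0: t=0:+1/192 = 1/192; ⇒ 3j(4 2 4; 0 -2 2)² = 3/77, sgn +1
I_A²/I_B² = (10/231)/(3/77) = 10/9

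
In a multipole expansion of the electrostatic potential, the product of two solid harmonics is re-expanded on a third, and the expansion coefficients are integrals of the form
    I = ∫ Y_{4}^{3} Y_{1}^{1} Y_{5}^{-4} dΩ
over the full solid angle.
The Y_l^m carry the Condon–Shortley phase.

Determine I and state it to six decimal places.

m-sum 0 ✓  L=10 even ✓  3≤5≤5 ✓
Π(2lᵢ+1) = 9×3×11 = 297
triangle coeff Δ(4,1,5) = 1/495
Σ_t [0,0]: t=0:+1/576 = 1/576
(3j)²=5/99 [(4 1 5; 0 0 0)], sign=-1
Σ_t [0,0]: t=0:+1/10080 = 1/10080
(3j)²=4/55 [(4 1 5; 3 1 -4)], sign=-1
⇒ 4πI² = 12/11
I = (+1)√(12/11/(4π)) = 0.29463840

0.294638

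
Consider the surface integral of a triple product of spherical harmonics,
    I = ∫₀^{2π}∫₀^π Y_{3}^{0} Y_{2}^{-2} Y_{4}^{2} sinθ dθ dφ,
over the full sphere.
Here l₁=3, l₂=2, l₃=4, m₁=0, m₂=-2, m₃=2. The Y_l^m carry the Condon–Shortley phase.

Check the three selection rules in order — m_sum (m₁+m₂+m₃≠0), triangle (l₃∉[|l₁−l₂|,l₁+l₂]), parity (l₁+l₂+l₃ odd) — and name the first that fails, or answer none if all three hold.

azimuthal sum: 0 − 2 + 2 = 0  ✓
1 ≤ 4 ≤ 5 (triangle on l)  ✓
L = 3 + 2 + 4 = 9 (odd)  ✗

parity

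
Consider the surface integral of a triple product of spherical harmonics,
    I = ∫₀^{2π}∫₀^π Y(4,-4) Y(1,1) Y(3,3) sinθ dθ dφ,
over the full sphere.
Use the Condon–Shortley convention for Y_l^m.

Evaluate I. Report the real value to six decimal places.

0.325735

Checks pass: Σm=0; 8 even; l₃=3∈[3,5].
(2·4+1)(2·1+1)(2·3+1) = 189
Δ: 2! 6! 0! / 9! → 1/252
sum: t=1:−1/36 = -1/36
3j²(4 1 3; 0 0 0) = Δ·Π!·Σ² = 4/63  (sign +1)
sum: t=2:+1/1440 = 1/1440
3j²(4 1 3; -4 1 3) = Δ·Π!·Σ² = 1/9  (sign +1)
combine: 4πI² = 189·4/63·1/9 = 4/3
take √, sign +1: I = 0.32573501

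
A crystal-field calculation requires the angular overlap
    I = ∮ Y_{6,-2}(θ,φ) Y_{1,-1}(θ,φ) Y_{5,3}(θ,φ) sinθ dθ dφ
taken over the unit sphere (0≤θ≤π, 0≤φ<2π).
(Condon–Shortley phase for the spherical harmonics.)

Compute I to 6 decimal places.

Rules hold: Σm=0, L=12 even, 5≤5≤7.
N = 13·3·11 = 429
Δ = 2!·10!·0!/13! = 1/858
Racah Σ t=1..1: t=1:−1/14400 = -1/14400
⇒ 3j(6 1 5; 0 0 0)² = 6/143, sgn +1
Racah Σ t=0..0: t=0:+1/161280 = 1/161280
⇒ 3j(6 1 5; -2 -1 3)² = 1/143, sgn +1
4πI² = N·(3j₀)²·(3jₘ)² = 18/143
I = +1·√(0.125874/4π) = 0.10008369

0.100084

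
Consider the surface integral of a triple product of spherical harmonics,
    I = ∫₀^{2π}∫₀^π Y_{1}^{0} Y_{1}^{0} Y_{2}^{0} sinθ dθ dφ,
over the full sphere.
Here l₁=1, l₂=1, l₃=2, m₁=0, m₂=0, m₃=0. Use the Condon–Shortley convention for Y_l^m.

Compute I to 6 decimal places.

Rules hold: Σm=0, L=4 even, 0≤2≤2.
N = 3·3·5 = 45
Δ = 0!·2!·2!/5! = 1/30
Racah Σ t=0..0: t=0:+1/1 = 1/1
⇒ 3j(1 1 2; 0 0 0)² = 2/15, sgn +1
(m-triple is (0,0,0) — same symbol as above.)
4πI² = N·(3j₀)²·(3jₘ)² = 4/5
I = +1·√(0.8/4π) = 0.25231325

0.252313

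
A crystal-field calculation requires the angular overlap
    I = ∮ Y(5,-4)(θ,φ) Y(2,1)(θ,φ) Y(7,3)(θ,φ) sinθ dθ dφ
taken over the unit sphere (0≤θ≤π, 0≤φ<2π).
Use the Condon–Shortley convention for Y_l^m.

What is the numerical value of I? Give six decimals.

-0.071671

Checks pass: Σm=0; 14 even; l₃=7∈[3,7].
(2·5+1)(2·2+1)(2·7+1) = 825
Δ: 0! 10! 4! / 15! → 1/15015
sum: t=0:+1/57600 = 1/57600
3j²(5 2 7; 0 0 0) = Δ·Π!·Σ² = 21/715  (sign -1)
sum: t=0:+1/2177280 = 1/2177280
3j²(5 2 7; -4 1 3) = Δ·Π!·Σ² = 8/3003  (sign +1)
combine: 4πI² = 825·21/715·8/3003 = 120/1859
take √, sign -1: I = -0.07167142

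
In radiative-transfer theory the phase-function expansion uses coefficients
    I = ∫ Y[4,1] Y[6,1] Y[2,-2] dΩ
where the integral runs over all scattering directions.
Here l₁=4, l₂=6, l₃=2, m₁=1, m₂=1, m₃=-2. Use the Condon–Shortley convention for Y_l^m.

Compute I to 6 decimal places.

-0.094091

Rules hold: Σm=0, L=12 even, 2≤2≤10.
N = 9·13·5 = 585
Δ = 8!·0!·4!/13! = 1/6435
Racah Σ t=4..4: t=4:+1/2304 = 1/2304
⇒ 3j(4 6 2; 0 0 0)² = 5/143, sgn +1
Racah Σ t=3..3: t=3:−1/17280 = -1/17280
⇒ 3j(4 6 2; 1 1 -2)² = 7/1287, sgn -1
4πI² = N·(3j₀)²·(3jₘ)² = 175/1573
I = -1·√(0.111252/4π) = -0.09409136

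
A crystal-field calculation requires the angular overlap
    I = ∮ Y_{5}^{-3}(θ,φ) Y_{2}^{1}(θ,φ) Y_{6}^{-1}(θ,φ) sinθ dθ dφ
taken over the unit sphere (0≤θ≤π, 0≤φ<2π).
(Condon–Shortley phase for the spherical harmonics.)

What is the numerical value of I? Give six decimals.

0.000000

-3 + 1 − 1 = -3 ≠ 0: azimuthal integral kills it; I = 0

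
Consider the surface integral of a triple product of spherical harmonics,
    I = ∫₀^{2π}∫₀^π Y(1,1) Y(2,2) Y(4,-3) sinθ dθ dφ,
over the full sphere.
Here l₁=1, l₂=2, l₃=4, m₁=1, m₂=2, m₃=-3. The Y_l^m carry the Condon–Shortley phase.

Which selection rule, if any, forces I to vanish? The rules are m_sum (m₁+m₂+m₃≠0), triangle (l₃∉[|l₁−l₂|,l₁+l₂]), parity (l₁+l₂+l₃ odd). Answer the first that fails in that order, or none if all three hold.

m₁+m₂+m₃ = 1 + 2 − 3 = 0  ✓
triangle: |1−2|=1 ≤ l₃=4 ≤ 1+2=3  ✗
parity: l₁+l₂+l₃ = 7 is odd

triangle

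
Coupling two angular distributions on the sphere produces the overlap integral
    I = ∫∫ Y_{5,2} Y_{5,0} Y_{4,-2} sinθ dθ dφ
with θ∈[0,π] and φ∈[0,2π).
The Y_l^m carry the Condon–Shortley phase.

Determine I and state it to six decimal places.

Rules hold: Σm=0, L=14 even, 0≤4≤10.
N = 11·11·9 = 1089
Δ = 6!·4!·4!/15! = 1/3153150
Racah Σ t=1..5: t=1:−1/69120 t=2:+1/1728 t=3:−1/576 t=4:+1/1728 t=5:−1/69120 = -7/11520
⇒ 3j(5 5 4; 0 0 0)² = 2/143, sgn -1
Racah Σ t=1..3: t=1:−1/11520 t=2:+1/1728 t=3:−1/3456 = 7/34560
⇒ 3j(5 5 4; 2 0 -2)² = 7/858, sgn +1
4πI² = N·(3j₀)²·(3jₘ)² = 21/169
I = -1·√(0.12426/4π) = -0.09944006

-0.099440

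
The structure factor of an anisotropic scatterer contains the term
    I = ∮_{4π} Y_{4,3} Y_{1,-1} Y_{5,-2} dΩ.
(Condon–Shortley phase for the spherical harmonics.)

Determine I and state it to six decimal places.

Checks pass: Σm=0; 10 even; l₃=5∈[3,5].
(2·4+1)(2·1+1)(2·5+1) = 297
Δ: 0! 8! 2! / 11! → 1/495
sum: t=0:+1/576 = 1/576
3j²(4 1 5; 0 0 0) = Δ·Π!·Σ² = 5/99  (sign -1)
sum: t=0:+1/10080 = 1/10080
3j²(4 1 5; 3 -1 -2) = Δ·Π!·Σ² = 1/165  (sign -1)
combine: 4πI² = 297·5/99·1/165 = 1/11
take √, sign +1: I = 0.08505478

0.085055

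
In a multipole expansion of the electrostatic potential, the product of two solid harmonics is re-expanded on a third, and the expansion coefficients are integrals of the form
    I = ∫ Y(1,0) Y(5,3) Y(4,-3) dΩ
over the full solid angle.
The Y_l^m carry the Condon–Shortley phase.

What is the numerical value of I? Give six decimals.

m-sum 0 ✓  L=10 even ✓  4≤4≤6 ✓
Π(2lᵢ+1) = 3×11×9 = 297
triangle coeff Δ(1,5,4) = 1/495
Σ_t [1,1]: t=1:−1/576 = -1/576
(3j)²=5/99 [(1 5 4; 0 0 0)], sign=-1
Σ_t [1,1]: t=1:−1/5040 = -1/5040
(3j)²=16/495 [(1 5 4; 0 3 -3)], sign=+1
⇒ 4πI² = 16/33
I = (-1)√(16/33/(4π)) = -0.19642560

-0.196426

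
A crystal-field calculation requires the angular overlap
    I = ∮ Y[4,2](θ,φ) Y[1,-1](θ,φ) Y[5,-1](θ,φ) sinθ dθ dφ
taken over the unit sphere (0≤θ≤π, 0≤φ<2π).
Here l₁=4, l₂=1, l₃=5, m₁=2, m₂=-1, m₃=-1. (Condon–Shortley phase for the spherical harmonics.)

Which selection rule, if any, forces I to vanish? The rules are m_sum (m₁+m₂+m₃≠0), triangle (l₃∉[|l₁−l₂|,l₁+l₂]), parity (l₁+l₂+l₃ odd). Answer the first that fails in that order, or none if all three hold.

none

Σmᵢ = 0  ✓
l₃∈[|l₁−l₂|,l₁+l₂]=[3,5], have l₃=5  ✓
Σlᵢ = 10 ⇒ even  ✓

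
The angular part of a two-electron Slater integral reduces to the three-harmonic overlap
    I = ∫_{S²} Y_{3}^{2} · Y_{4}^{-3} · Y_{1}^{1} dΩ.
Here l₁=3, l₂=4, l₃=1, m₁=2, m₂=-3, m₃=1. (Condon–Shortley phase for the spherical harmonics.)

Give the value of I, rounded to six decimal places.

-0.282095

Rules hold: Σm=0, L=8 even, 1≤1≤7.
N = 7·9·3 = 189
Δ = 6!·0!·2!/9! = 1/252
Racah Σ t=3..3: t=3:−1/36 = -1/36
⇒ 3j(3 4 1; 0 0 0)² = 4/63, sgn +1
Racah Σ t=1..1: t=1:−1/240 = -1/240
⇒ 3j(3 4 1; 2 -3 1)² = 1/12, sgn -1
4πI² = N·(3j₀)²·(3jₘ)² = 1/1
I = -1·√(1/4π) = -0.28209479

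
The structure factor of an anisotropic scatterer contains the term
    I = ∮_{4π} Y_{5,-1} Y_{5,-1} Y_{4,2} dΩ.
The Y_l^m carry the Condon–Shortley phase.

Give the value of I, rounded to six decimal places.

m-sum 0 ✓  L=14 even ✓  0≤4≤10 ✓
Π(2lᵢ+1) = 11×11×9 = 1089
triangle coeff Δ(5,5,4) = 1/3153150
Σ_t [1,5]: t=1:−1/69120 t=2:+1/1728 t=3:−1/576 t=4:+1/1728 t=5:−1/69120 = -7/11520
(3j)²=2/143 [(5 5 4; 0 0 0)], sign=-1
Σ_t [2,4]: t=2:+1/4608 t=3:−1/1296 t=4:+1/4608 = -7/20736
(3j)²=20/1287 [(5 5 4; -1 -1 2)], sign=-1
⇒ 4πI² = 40/169
I = (+1)√(40/169/(4π)) = 0.13724032

0.137240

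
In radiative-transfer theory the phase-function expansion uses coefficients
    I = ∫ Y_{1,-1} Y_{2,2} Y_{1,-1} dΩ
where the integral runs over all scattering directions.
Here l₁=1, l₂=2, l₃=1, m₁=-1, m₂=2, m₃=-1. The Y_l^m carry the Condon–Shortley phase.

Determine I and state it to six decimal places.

Rules hold: Σm=0, L=4 even, 1≤1≤3.
N = 3·5·3 = 45
Δ = 2!·0!·2!/5! = 1/30
Racah Σ t=1..1: t=1:−1/1 = -1/1
⇒ 3j(1 2 1; 0 0 0)² = 2/15, sgn +1
Racah Σ t=2..2: t=2:+1/4 = 1/4
⇒ 3j(1 2 1; -1 2 -1)² = 1/5, sgn +1
4πI² = N·(3j₀)²·(3jₘ)² = 6/5
I = +1·√(1.2/4π) = 0.30901936

0.309019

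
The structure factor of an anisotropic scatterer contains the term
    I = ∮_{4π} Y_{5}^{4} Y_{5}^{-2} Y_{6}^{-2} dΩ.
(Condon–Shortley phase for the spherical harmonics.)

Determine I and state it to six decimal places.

Rules hold: Σm=0, L=16 even, 0≤6≤10.
N = 11·11·13 = 1573
Δ = 4!·6!·6!/17! = 1/28588560
Racah Σ t=0..4: t=0:+1/345600 t=1:−1/13824 t=2:+1/5184 t=3:−1/13824 t=4:+1/345600 = 7/129600
⇒ 3j(5 5 6; 0 0 0)² = 80/7293, sgn +1
Racah Σ t=0..1: t=0:+1/103680 t=1:−1/207360 = 1/207360
⇒ 3j(5 5 6; 4 -2 -2)² = 21/2431, sgn +1
4πI² = N·(3j₀)²·(3jₘ)² = 560/3757
I = +1·√(0.149055/4π) = 0.10891018

0.108910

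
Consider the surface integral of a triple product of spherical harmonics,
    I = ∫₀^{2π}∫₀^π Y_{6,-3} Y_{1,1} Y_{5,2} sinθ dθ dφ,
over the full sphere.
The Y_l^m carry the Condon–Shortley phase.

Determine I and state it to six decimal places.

Checks pass: Σm=0; 12 even; l₃=5∈[5,7].
(2·6+1)(2·1+1)(2·5+1) = 429
Δ: 2! 10! 0! / 13! → 1/858
sum: t=1:−1/14400 = -1/14400
3j²(6 1 5; 0 0 0) = Δ·Π!·Σ² = 6/143  (sign +1)
sum: t=2:+1/60480 = 1/60480
3j²(6 1 5; -3 1 2) = Δ·Π!·Σ² = 6/143  (sign -1)
combine: 4πI² = 429·6/143·6/143 = 108/143
take √, sign -1: I = -0.24515397

-0.245154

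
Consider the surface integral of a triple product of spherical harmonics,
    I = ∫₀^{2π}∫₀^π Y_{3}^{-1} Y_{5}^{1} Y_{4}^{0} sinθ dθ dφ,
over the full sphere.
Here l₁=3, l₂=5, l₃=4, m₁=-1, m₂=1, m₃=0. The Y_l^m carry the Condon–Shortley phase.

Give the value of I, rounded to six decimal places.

Rules hold: Σm=0, L=12 even, 2≤4≤8.
N = 7·11·9 = 693
Δ = 4!·2!·6!/13! = 1/180180
Racah Σ t=1..3: t=1:−1/576 t=2:+1/144 t=3:−1/576 = 1/288
⇒ 3j(3 5 4; 0 0 0)² = 20/1001, sgn +1
Racah Σ t=2..4: t=2:+1/384 t=3:−1/216 t=4:+1/2304 = -11/6912
⇒ 3j(3 5 4; -1 1 0)² = 11/1638, sgn -1
4πI² = N·(3j₀)²·(3jₘ)² = 110/1183
I = -1·√(0.0929839/4π) = -0.08601992

-0.086020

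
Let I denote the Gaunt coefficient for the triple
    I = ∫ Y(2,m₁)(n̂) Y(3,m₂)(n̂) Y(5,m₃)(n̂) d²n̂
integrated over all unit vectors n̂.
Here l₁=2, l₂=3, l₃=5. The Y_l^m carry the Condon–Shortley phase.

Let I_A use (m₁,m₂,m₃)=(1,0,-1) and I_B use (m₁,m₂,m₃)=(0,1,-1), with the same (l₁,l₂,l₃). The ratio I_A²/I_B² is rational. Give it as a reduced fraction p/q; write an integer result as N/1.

Same 2,3,5: normalisation and zero-m 3j drop out of the ratio.
A: Δ: 0! 4! 6! / 11! → 1/2310; sum: t=0:+1/216 = 1/216; 3j²(2 3 5; 1 0 -1) = Δ·Π!·Σ² = 8/231  (sign +1)
B: Δ: 0! 4! 6! / 11! → 1/2310; sum: t=0:+1/192 = 1/192; 3j²(2 3 5; 0 1 -1) = Δ·Π!·Σ² = 3/77  (sign +1)
I_A²/I_B² = (8/231)/(3/77) = 8/9

8/9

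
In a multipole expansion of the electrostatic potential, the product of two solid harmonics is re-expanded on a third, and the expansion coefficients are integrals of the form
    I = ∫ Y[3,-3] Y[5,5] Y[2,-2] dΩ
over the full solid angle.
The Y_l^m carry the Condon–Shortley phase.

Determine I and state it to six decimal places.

-0.347235

Rules hold: Σm=0, L=10 even, 2≤2≤8.
N = 7·11·5 = 385
Δ = 6!·0!·4!/11! = 1/2310
Racah Σ t=3..3: t=3:−1/144 = -1/144
⇒ 3j(3 5 2; 0 0 0)² = 10/231, sgn -1
Racah Σ t=6..6: t=6:+1/17280 = 1/17280
⇒ 3j(3 5 2; -3 5 -2)² = 1/11, sgn +1
4πI² = N·(3j₀)²·(3jₘ)² = 50/33
I = -1·√(1.51515/4π) = -0.34723469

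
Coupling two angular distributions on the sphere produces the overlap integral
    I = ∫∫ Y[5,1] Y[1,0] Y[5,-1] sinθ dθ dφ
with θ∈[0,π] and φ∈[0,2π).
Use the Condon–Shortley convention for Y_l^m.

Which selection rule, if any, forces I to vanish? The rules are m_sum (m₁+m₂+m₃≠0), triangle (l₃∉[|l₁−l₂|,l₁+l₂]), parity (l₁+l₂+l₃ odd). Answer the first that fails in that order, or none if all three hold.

azimuthal sum: 1 + 0 − 1 = 0  ✓
4 ≤ 5 ≤ 6 (triangle on l)  ✓
L = 5 + 1 + 5 = 11 (odd)  ✗

parity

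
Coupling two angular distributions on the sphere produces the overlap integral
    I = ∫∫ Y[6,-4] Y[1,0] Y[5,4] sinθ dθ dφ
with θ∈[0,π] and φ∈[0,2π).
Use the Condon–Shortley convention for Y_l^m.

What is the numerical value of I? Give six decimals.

0.182727

m-sum 0 ✓  L=12 even ✓  5≤5≤7 ✓
Π(2lᵢ+1) = 13×3×11 = 429
triangle coeff Δ(6,1,5) = 1/858
Σ_t [1,1]: t=1:−1/14400 = -1/14400
(3j)²=6/143 [(6 1 5; 0 0 0)], sign=+1
Σ_t [1,1]: t=1:−1/362880 = -1/362880
(3j)²=10/429 [(6 1 5; -4 0 4)], sign=+1
⇒ 4πI² = 60/143
I = (+1)√(60/143/(4π)) = 0.18272698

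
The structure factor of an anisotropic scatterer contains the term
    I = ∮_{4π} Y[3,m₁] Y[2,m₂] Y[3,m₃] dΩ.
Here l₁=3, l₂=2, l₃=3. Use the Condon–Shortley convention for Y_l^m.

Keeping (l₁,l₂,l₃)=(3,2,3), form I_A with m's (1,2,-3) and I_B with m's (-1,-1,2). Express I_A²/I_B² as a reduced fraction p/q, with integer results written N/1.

l's match ⇒ only the (l;m) 3-j factors differ between A and B.
A: triangle coeff Δ(3,2,3) = 1/3780; Σ_t [2,2]: t=2:+1/96 = 1/96; (3j)²=1/42 [(3 2 3; 1 2 -3)], sign=+1
B: triangle coeff Δ(3,2,3) = 1/3780; Σ_t [0,1]: t=0:+1/48 t=1:−1/12 = -1/16; (3j)²=1/28 [(3 2 3; -1 -1 2)], sign=+1
I_A²/I_B² = (1/42)/(1/28) = 2/3

2/3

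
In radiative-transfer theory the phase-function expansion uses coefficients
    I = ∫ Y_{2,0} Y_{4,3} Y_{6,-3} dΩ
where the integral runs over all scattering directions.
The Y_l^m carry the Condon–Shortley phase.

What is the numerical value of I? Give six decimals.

-0.165283

Checks pass: Σm=0; 12 even; l₃=6∈[2,6].
(2·2+1)(2·4+1)(2·6+1) = 585
Δ: 0! 4! 8! / 13! → 1/6435
sum: t=0:+1/2304 = 1/2304
3j²(2 4 6; 0 0 0) = Δ·Π!·Σ² = 5/143  (sign +1)
sum: t=0:+1/20160 = 1/20160
3j²(2 4 6; 0 3 -3) = Δ·Π!·Σ² = 12/715  (sign -1)
combine: 4πI² = 585·5/143·12/715 = 540/1573
take √, sign -1: I = -0.16528277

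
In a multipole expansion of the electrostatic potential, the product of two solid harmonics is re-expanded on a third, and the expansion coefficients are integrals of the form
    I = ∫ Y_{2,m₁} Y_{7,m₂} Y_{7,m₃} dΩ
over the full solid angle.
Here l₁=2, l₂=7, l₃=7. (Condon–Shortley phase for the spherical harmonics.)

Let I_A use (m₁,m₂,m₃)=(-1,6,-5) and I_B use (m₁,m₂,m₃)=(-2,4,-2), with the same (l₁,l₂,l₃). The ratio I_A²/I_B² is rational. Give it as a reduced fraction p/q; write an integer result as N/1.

Same 2,7,7: normalisation and zero-m 3j drop out of the ratio.
A: Δ: 2! 2! 12! / 17! → 1/185640; sum: t=1:−1/958003200 t=2:+1/79833600 = 1/87091200; 3j²(2 7 7; -1 6 -5) = Δ·Π!·Σ² = 121/4760  (sign +1)
B: Δ: 2! 2! 12! / 17! → 1/185640; sum: t=2:+1/8709120 = 1/8709120; 3j²(2 7 7; -2 4 -2) = Δ·Π!·Σ² = 55/3094  (sign -1)
I_A²/I_B² = (121/4760)/(55/3094) = 143/100

143/100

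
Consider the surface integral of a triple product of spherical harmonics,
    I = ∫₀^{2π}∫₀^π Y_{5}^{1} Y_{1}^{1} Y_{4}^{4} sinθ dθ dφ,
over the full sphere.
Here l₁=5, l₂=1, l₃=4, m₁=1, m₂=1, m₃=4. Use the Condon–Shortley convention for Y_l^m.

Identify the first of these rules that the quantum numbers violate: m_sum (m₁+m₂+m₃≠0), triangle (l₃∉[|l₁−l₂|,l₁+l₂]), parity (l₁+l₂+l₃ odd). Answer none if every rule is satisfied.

m_sum

Σmᵢ = 6  ✗
l₃∈[|l₁−l₂|,l₁+l₂]=[4,6], have l₃=4
Σlᵢ = 10 ⇒ even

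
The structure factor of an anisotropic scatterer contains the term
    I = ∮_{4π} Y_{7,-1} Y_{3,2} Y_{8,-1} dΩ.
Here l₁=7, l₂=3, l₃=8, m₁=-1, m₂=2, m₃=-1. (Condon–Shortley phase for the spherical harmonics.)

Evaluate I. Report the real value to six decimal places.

0.131622

m-sum 0 ✓  L=18 even ✓  4≤8≤10 ✓
Π(2lᵢ+1) = 15×7×17 = 1785
triangle coeff Δ(7,3,8) = 1/5290740
Σ_t [0,2]: t=0:+1/7257600 t=1:−1/2073600 t=2:+1/7257600 = -1/4838400
(3j)²=252/20995 [(7 3 8; 0 0 0)], sign=-1
Σ_t [1,2]: t=1:−1/14515200 t=2:+1/6220800 = 1/10886400
(3j)²=128/12597 [(7 3 8; -1 2 -1)], sign=-1
⇒ 4πI² = 225792/1037153
I = (+1)√(225792/1037153/(4π)) = 0.13162183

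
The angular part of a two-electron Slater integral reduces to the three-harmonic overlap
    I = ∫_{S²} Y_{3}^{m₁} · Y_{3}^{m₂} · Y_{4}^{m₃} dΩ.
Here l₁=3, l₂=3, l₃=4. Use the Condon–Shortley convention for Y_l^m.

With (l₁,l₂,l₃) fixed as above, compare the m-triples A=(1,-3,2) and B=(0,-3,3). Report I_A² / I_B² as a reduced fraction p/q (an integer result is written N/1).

Shared (l₁,l₂,l₃)=(3,3,4): N and (l;000)² cancel in I_A²/I_B².
A: Δ = 2!·4!·4!/11! = 1/34650; Racah Σ t=0..0: t=0:+1/192 = 1/192; ⇒ 3j(3 3 4; 1 -3 2)² = 3/77, sgn +1
B: Δ = 2!·4!·4!/11! = 1/34650; Racah Σ t=0..0: t=0:+1/288 = 1/288; ⇒ 3j(3 3 4; 0 -3 3)² = 1/22, sgn -1
I_A²/I_B² = (3/77)/(1/22) = 6/7

6/7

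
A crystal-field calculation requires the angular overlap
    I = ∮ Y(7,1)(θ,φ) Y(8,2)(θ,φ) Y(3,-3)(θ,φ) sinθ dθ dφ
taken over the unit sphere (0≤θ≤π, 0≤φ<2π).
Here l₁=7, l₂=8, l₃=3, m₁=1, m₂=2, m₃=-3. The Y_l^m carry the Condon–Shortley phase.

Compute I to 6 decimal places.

-0.168590

Checks pass: Σm=0; 18 even; l₃=3∈[1,15].
(2·7+1)(2·8+1)(2·3+1) = 1785
Δ: 12! 2! 4! / 19! → 1/5290740
sum: t=5:−1/7257600 t=6:+1/2073600 t=7:−1/7257600 = 1/4838400
3j²(7 8 3; 0 0 0) = Δ·Π!·Σ² = 252/20995  (sign -1)
sum: t=6:+1/24883200 = 1/24883200
3j²(7 8 3; 1 2 -3) = Δ·Π!·Σ² = 70/4199  (sign +1)
combine: 4πI² = 1785·252/20995·70/4199 = 370440/1037153
take √, sign -1: I = -0.16859030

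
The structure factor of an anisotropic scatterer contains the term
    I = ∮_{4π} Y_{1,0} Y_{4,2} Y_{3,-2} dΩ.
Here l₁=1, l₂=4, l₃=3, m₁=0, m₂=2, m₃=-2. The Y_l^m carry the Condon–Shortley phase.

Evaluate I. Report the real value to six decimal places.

Checks pass: Σm=0; 8 even; l₃=3∈[3,5].
(2·1+1)(2·4+1)(2·3+1) = 189
Δ: 2! 0! 6! / 9! → 1/252
sum: t=1:−1/36 = -1/36
3j²(1 4 3; 0 0 0) = Δ·Π!·Σ² = 4/63  (sign +1)
sum: t=1:−1/120 = -1/120
3j²(1 4 3; 0 2 -2) = Δ·Π!·Σ² = 1/21  (sign +1)
combine: 4πI² = 189·4/63·1/21 = 4/7
take √, sign +1: I = 0.21324362

0.213244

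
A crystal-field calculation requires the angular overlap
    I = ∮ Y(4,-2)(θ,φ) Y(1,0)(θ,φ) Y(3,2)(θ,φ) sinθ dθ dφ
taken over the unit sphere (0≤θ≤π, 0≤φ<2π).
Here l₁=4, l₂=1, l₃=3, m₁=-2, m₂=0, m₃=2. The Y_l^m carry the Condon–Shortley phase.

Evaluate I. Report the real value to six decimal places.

0.213244

Checks pass: Σm=0; 8 even; l₃=3∈[3,5].
(2·4+1)(2·1+1)(2·3+1) = 189
Δ: 2! 6! 0! / 9! → 1/252
sum: t=1:−1/36 = -1/36
3j²(4 1 3; 0 0 0) = Δ·Π!·Σ² = 4/63  (sign +1)
sum: t=1:−1/120 = -1/120
3j²(4 1 3; -2 0 2) = Δ·Π!·Σ² = 1/21  (sign +1)
combine: 4πI² = 189·4/63·1/21 = 4/7
take √, sign +1: I = 0.21324362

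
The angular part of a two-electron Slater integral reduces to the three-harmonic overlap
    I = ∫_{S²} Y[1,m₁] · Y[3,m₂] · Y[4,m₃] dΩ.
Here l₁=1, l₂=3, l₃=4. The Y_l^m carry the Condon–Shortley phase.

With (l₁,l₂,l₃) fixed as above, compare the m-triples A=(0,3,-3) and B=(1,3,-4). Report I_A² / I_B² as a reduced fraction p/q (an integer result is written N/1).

1/4

l's match ⇒ only the (l;m) 3-j factors differ between A and B.
A: triangle coeff Δ(1,3,4) = 1/252; Σ_t [0,0]: t=0:+1/720 = 1/720; (3j)²=1/36 [(1 3 4; 0 3 -3)], sign=-1
B: triangle coeff Δ(1,3,4) = 1/252; Σ_t [0,0]: t=0:+1/1440 = 1/1440; (3j)²=1/9 [(1 3 4; 1 3 -4)], sign=+1
I_A²/I_B² = (1/36)/(1/9) = 1/4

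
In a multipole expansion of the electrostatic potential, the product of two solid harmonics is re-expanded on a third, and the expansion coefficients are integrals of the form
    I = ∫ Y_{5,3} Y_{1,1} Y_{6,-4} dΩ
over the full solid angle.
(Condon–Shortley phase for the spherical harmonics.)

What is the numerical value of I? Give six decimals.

Checks pass: Σm=0; 12 even; l₃=6∈[4,6].
(2·5+1)(2·1+1)(2·6+1) = 429
Δ: 0! 10! 2! / 13! → 1/858
sum: t=0:+1/14400 = 1/14400
3j²(5 1 6; 0 0 0) = Δ·Π!·Σ² = 6/143  (sign +1)
sum: t=0:+1/161280 = 1/161280
3j²(5 1 6; 3 1 -4) = Δ·Π!·Σ² = 15/286  (sign +1)
combine: 4πI² = 429·6/143·15/286 = 135/143
take √, sign +1: I = 0.27409047

0.274090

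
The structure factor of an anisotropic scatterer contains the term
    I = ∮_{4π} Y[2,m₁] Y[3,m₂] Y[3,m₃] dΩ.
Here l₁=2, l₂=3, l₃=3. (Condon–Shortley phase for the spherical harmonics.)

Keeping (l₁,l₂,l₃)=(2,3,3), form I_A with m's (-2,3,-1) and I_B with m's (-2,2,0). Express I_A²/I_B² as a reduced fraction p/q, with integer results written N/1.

l's match ⇒ only the (l;m) 3-j factors differ between A and B.
A: triangle coeff Δ(2,3,3) = 1/3780; Σ_t [2,2]: t=2:+1/96 = 1/96; (3j)²=1/42 [(2 3 3; -2 3 -1)], sign=+1
B: triangle coeff Δ(2,3,3) = 1/3780; Σ_t [2,2]: t=2:+1/24 = 1/24; (3j)²=1/21 [(2 3 3; -2 2 0)], sign=-1
I_A²/I_B² = (1/42)/(1/21) = 1/2

1/2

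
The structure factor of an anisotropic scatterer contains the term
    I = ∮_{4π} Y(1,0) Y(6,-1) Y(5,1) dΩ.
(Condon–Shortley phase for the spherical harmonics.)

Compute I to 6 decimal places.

-0.241725

Checks pass: Σm=0; 12 even; l₃=5∈[5,7].
(2·1+1)(2·6+1)(2·5+1) = 429
Δ: 2! 0! 10! / 13! → 1/858
sum: t=1:−1/14400 = -1/14400
3j²(1 6 5; 0 0 0) = Δ·Π!·Σ² = 6/143  (sign +1)
sum: t=1:−1/17280 = -1/17280
3j²(1 6 5; 0 -1 1) = Δ·Π!·Σ² = 35/858  (sign -1)
combine: 4πI² = 429·6/143·35/858 = 105/143
take √, sign -1: I = -0.24172507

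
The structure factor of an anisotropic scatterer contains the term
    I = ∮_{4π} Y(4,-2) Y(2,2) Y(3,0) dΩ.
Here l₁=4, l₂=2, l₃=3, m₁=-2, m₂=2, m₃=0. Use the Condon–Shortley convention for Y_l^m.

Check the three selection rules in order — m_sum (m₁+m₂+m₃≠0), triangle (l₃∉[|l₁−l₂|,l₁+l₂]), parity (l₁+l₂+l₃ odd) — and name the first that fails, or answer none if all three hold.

azimuthal sum: -2 + 2 + 0 = 0  ✓
2 ≤ 3 ≤ 6 (triangle on l)  ✓
L = 4 + 2 + 3 = 9 (odd)  ✗

parity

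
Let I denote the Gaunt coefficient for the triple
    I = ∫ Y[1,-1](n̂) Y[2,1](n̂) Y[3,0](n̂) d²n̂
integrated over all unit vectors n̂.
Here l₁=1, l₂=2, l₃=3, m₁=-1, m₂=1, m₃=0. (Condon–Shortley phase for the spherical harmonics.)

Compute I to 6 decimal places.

0.143048

m-sum 0 ✓  L=6 even ✓  1≤3≤3 ✓
Π(2lᵢ+1) = 3×5×7 = 105
triangle coeff Δ(1,2,3) = 1/105
Σ_t [0,0]: t=0:+1/4 = 1/4
(3j)²=3/35 [(1 2 3; 0 0 0)], sign=-1
Σ_t [0,0]: t=0:+1/12 = 1/12
(3j)²=1/35 [(1 2 3; -1 1 0)], sign=-1
⇒ 4πI² = 9/35
I = (+1)√(9/35/(4π)) = 0.14304817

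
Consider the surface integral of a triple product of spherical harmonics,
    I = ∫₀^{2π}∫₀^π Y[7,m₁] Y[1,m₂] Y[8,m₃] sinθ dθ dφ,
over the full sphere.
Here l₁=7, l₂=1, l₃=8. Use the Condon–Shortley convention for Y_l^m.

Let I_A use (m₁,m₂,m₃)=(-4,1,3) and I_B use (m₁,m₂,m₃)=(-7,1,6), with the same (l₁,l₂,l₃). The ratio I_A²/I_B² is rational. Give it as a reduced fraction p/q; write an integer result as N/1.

10/1

Shared (l₁,l₂,l₃)=(7,1,8): N and (l;000)² cancel in I_A²/I_B².
A: Δ = 0!·14!·2!/17! = 1/2040; Racah Σ t=0..0: t=0:+1/479001600 = 1/479001600; ⇒ 3j(7 1 8; -4 1 3)² = 1/204, sgn -1
B: Δ = 0!·14!·2!/17! = 1/2040; Racah Σ t=0..0: t=0:+1/174356582400 = 1/174356582400; ⇒ 3j(7 1 8; -7 1 6)² = 1/2040, sgn +1
I_A²/I_B² = (1/204)/(1/2040) = 10/1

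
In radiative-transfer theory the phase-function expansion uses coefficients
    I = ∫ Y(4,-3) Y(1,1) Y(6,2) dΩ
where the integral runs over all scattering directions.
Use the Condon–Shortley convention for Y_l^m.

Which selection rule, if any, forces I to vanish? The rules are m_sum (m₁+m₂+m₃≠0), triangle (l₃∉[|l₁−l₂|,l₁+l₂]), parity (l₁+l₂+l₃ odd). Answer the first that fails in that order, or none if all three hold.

Σmᵢ = 0  ✓
l₃∈[|l₁−l₂|,l₁+l₂]=[3,5], have l₃=6  ✗
Σlᵢ = 11 ⇒ odd

triangle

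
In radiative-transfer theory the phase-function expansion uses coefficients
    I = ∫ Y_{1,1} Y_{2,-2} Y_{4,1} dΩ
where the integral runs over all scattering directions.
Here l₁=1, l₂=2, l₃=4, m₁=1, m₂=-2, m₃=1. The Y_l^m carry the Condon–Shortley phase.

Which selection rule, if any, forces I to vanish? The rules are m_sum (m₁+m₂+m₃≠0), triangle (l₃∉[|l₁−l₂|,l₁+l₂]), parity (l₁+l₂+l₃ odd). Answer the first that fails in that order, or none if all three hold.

azimuthal sum: 1 − 2 + 1 = 0  ✓
1 ≤ 4 ≤ 3 (triangle on l)  ✗
L = 1 + 2 + 4 = 7 (odd)

triangle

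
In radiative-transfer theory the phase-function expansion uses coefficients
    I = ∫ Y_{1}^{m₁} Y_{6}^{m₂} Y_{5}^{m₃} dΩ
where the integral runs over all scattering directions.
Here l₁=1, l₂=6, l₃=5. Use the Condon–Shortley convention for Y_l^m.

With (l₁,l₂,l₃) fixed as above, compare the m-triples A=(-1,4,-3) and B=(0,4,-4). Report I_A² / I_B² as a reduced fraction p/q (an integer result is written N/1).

9/4

l's match ⇒ only the (l;m) 3-j factors differ between A and B.
A: triangle coeff Δ(1,6,5) = 1/858; Σ_t [2,2]: t=2:+1/161280 = 1/161280; (3j)²=15/286 [(1 6 5; -1 4 -3)], sign=+1
B: triangle coeff Δ(1,6,5) = 1/858; Σ_t [1,1]: t=1:−1/362880 = -1/362880; (3j)²=10/429 [(1 6 5; 0 4 -4)], sign=+1
I_A²/I_B² = (15/286)/(10/429) = 9/4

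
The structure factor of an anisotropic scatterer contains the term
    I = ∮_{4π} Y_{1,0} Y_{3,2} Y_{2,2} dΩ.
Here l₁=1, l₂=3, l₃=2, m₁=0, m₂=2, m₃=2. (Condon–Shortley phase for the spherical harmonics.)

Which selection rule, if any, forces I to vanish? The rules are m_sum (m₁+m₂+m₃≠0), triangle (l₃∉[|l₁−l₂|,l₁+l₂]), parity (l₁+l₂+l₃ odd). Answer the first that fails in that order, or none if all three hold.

m_sum

azimuthal sum: 0 + 2 + 2 = 4  ✗
2 ≤ 2 ≤ 4 (triangle on l)
L = 1 + 3 + 2 = 6 (even)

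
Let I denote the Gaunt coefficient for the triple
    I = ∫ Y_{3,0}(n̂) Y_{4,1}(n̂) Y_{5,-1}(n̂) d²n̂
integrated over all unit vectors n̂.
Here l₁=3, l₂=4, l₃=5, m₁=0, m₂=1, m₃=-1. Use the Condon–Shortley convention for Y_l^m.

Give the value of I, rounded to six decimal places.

-0.115089

Rules hold: Σm=0, L=12 even, 1≤5≤7.
N = 7·9·11 = 693
Δ = 2!·4!·6!/13! = 1/180180
Racah Σ t=0..2: t=0:+1/576 t=1:−1/144 t=2:+1/576 = -1/288
⇒ 3j(3 4 5; 0 0 0)² = 20/1001, sgn +1
Racah Σ t=0..2: t=0:+1/1440 t=1:−1/192 t=2:+1/432 = -19/8640
⇒ 3j(3 4 5; 0 1 -1)² = 361/30030, sgn -1
4πI² = N·(3j₀)²·(3jₘ)² = 2166/13013
I = -1·√(0.166449/4π) = -0.11508947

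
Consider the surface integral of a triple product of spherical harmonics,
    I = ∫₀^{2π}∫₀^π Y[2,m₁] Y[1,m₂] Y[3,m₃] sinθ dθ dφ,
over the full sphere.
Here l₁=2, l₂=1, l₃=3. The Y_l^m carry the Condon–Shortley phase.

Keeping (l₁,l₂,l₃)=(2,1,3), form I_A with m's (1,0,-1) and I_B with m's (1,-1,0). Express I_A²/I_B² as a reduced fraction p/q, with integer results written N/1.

8/3

Shared (l₁,l₂,l₃)=(2,1,3): N and (l;000)² cancel in I_A²/I_B².
A: Δ = 0!·4!·2!/7! = 1/105; Racah Σ t=0..0: t=0:+1/6 = 1/6; ⇒ 3j(2 1 3; 1 0 -1)² = 8/105, sgn +1
B: Δ = 0!·4!·2!/7! = 1/105; Racah Σ t=0..0: t=0:+1/12 = 1/12; ⇒ 3j(2 1 3; 1 -1 0)² = 1/35, sgn -1
I_A²/I_B² = (8/105)/(1/35) = 8/3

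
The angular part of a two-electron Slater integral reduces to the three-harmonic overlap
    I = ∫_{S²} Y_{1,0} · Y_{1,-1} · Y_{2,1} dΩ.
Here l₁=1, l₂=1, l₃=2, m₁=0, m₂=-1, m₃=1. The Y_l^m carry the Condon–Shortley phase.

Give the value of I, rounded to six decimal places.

m-sum 0 ✓  L=4 even ✓  0≤2≤2 ✓
Π(2lᵢ+1) = 3×3×5 = 45
triangle coeff Δ(1,1,2) = 1/30
Σ_t [0,0]: t=0:+1/1 = 1/1
(3j)²=2/15 [(1 1 2; 0 0 0)], sign=+1
Σ_t [0,0]: t=0:+1/2 = 1/2
(3j)²=1/10 [(1 1 2; 0 -1 1)], sign=-1
⇒ 4πI² = 3/5
I = (-1)√(3/5/(4π)) = -0.21850969

-0.218510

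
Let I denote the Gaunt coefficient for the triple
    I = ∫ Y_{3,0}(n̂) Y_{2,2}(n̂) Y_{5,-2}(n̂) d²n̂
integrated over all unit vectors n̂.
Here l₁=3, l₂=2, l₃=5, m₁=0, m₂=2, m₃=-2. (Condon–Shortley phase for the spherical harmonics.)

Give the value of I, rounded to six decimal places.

0.141758

Rules hold: Σm=0, L=10 even, 1≤5≤5.
N = 7·5·11 = 385
Δ = 0!·6!·4!/11! = 1/2310
Racah Σ t=0..0: t=0:+1/144 = 1/144
⇒ 3j(3 2 5; 0 0 0)² = 10/231, sgn -1
Racah Σ t=0..0: t=0:+1/864 = 1/864
⇒ 3j(3 2 5; 0 2 -2)² = 1/66, sgn -1
4πI² = N·(3j₀)²·(3jₘ)² = 25/99
I = +1·√(0.252525/4π) = 0.14175797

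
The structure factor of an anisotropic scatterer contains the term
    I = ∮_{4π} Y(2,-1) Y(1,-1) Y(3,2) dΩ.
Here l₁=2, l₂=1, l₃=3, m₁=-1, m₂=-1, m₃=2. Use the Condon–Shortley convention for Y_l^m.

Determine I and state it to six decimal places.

m-sum 0 ✓  L=6 even ✓  1≤3≤3 ✓
Π(2lᵢ+1) = 5×3×7 = 105
triangle coeff Δ(2,1,3) = 1/105
Σ_t [0,0]: t=0:+1/4 = 1/4
(3j)²=3/35 [(2 1 3; 0 0 0)], sign=-1
Σ_t [0,0]: t=0:+1/12 = 1/12
(3j)²=2/21 [(2 1 3; -1 -1 2)], sign=-1
⇒ 4πI² = 6/7
I = (+1)√(6/7/(4π)) = 0.26116903

0.261169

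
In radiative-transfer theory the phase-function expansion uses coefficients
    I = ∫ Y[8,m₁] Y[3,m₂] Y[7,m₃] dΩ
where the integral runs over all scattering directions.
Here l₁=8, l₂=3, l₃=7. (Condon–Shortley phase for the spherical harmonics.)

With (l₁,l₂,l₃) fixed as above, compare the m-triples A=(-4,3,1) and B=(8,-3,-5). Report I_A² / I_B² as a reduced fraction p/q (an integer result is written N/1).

Shared (l₁,l₂,l₃)=(8,3,7): N and (l;000)² cancel in I_A²/I_B².
A: Δ = 4!·12!·2!/19! = 1/5290740; Racah Σ t=4..4: t=4:+1/46448640 = 1/46448640; ⇒ 3j(8 3 7; -4 3 1)² = 2475/117572, sgn +1
B: Δ = 4!·12!·2!/19! = 1/5290740; Racah Σ t=0..0: t=0:+1/22992076800 = 1/22992076800; ⇒ 3j(8 3 7; 8 -3 -5)² = 5/969, sgn +1
I_A²/I_B² = (2475/117572)/(5/969) = 1485/364

1485/364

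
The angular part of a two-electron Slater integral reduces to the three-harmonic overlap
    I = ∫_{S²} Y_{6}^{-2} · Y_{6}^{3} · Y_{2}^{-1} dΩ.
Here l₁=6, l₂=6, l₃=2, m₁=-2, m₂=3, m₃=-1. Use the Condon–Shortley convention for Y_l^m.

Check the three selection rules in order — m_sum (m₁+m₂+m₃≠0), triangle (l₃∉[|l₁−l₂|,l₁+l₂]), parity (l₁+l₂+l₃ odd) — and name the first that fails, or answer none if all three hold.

none

Σmᵢ = 0  ✓
l₃∈[|l₁−l₂|,l₁+l₂]=[0,12], have l₃=2  ✓
Σlᵢ = 14 ⇒ even  ✓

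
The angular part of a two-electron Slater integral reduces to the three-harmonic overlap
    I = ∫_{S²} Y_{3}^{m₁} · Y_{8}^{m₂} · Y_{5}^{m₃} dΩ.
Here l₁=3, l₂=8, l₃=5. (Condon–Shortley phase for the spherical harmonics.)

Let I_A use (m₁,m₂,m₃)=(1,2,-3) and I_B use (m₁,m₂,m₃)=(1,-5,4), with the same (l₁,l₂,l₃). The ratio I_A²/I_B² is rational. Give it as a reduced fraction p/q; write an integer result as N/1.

45/143

Shared (l₁,l₂,l₃)=(3,8,5): N and (l;000)² cancel in I_A²/I_B².
A: Δ = 6!·0!·10!/17! = 1/136136; Racah Σ t=2..2: t=2:+1/3870720 = 1/3870720; ⇒ 3j(3 8 5; 1 2 -3)² = 675/136136, sgn +1
B: Δ = 6!·0!·10!/17! = 1/136136; Racah Σ t=2..2: t=2:+1/17418240 = 1/17418240; ⇒ 3j(3 8 5; 1 -5 4)² = 15/952, sgn -1
I_A²/I_B² = (675/136136)/(15/952) = 45/143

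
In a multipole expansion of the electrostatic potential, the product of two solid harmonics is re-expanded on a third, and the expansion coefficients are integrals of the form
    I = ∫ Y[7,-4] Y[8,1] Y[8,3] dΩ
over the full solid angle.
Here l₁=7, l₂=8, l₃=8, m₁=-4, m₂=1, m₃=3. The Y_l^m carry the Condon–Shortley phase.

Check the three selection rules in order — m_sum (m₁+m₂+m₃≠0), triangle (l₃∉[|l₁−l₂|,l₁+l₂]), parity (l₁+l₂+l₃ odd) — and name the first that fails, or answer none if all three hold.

parity

azimuthal sum: -4 + 1 + 3 = 0  ✓
1 ≤ 8 ≤ 15 (triangle on l)  ✓
L = 7 + 8 + 8 = 23 (odd)  ✗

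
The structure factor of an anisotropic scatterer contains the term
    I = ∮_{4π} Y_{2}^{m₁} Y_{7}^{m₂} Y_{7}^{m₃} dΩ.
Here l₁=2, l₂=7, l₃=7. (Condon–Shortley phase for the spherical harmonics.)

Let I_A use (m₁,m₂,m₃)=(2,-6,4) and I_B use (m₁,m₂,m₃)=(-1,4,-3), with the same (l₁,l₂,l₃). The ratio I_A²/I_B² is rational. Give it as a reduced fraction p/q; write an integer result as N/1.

Same 2,7,7: normalisation and zero-m 3j drop out of the ratio.
A: Δ: 2! 2! 12! / 17! → 1/185640; sum: t=0:+1/159667200 = 1/159667200; 3j²(2 7 7; 2 -6 4) = Δ·Π!·Σ² = 9/1190  (sign -1)
B: Δ: 2! 2! 12! / 17! → 1/185640; sum: t=1:−1/14515200 t=2:+1/4354560 = 1/6220800; 3j²(2 7 7; -1 4 -3) = Δ·Π!·Σ² = 77/4420  (sign +1)
I_A²/I_B² = (9/1190)/(77/4420) = 234/539

234/539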